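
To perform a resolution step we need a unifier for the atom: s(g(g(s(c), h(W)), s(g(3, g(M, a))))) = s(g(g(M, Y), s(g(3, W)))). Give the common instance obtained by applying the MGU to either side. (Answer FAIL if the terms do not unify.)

s(g(g(s(c), h(g(s(c), a))), s(g(3, g(s(c), a)))))

Decompose s/1: g(g(s(c), h(W)), s(g(3, g(M, a)))) = g(g(M, Y), s(g(3, W))).
Decompose g/2: g(s(c), h(W)) = g(M, Y),  s(g(3, g(M, a))) = s(g(3, W)).
Decompose g/2: s(c) = M,  h(W) = Y.
Bind M := s(c); substituting into the one remaining equation that mentions M gives: s(g(3, g(s(c), a))) = s(g(3, W)).
Bind Y := h(W); no other remaining equation mentions Y.
Decompose s/1: g(3, g(s(c), a)) = g(3, W).
Decompose g/2: 3 = 3,  g(s(c), a) = W.
Delete trivial equation 3 = 3.
Bind W := g(s(c), a). Substituting into the earlier binding gives Y := h(g(s(c), a)).
Applying the MGU to either side gives s(g(g(s(c), h(g(s(c), a))), s(g(3, g(s(c), a))))).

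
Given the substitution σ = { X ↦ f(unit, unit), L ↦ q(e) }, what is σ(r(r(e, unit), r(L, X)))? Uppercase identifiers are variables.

Replace each occurrence of X with f(unit, unit).
Replace each occurrence of L with q(e).
Result: r(r(e, unit), r(q(e), f(unit, unit))).

r(r(e, unit), r(q(e), f(unit, unit)))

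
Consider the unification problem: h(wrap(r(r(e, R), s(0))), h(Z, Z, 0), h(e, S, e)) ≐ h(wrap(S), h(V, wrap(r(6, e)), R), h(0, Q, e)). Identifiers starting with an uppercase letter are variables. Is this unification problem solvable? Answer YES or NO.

Decompose h/3: wrap(r(r(e, R), s(0))) ≐ wrap(S),  h(Z, Z, 0) ≐ h(V, wrap(r(6, e)), R),  h(e, S, e) ≐ h(0, Q, e).
Decompose wrap/1: r(r(e, R), s(0)) ≐ S.
Bind S := r(r(e, R), s(0)); substituting into the one remaining equation that mentions S gives: h(e, r(r(e, R), s(0)), e) ≐ h(0, Q, e).
Decompose h/3: Z ≐ V,  Z ≐ wrap(r(6, e)),  0 ≐ R.
Bind Z := V; substituting into the one remaining equation that mentions Z gives: V ≐ wrap(r(6, e)).
Bind V := wrap(r(6, e)); no other remaining equation mentions V. Substituting into the earlier binding gives Z := wrap(r(6, e)).
Bind R := 0; substituting into the remaining equation gives: h(e, r(r(e, 0), s(0)), e) ≐ h(0, Q, e). Substituting into the earlier binding gives S := r(r(e, 0), s(0)).
Decompose h/3: e ≐ 0,  r(r(e, 0), s(0)) ≐ Q,  e ≐ e.
Clash: constants e and 0 differ; no unifier exists.

NO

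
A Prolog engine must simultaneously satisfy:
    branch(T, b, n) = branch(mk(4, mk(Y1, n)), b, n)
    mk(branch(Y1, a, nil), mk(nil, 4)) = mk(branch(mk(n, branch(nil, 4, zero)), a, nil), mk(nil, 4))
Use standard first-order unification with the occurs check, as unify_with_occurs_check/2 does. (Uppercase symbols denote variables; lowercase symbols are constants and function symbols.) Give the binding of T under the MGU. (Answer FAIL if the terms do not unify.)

Decompose branch/3: T = mk(4, mk(Y1, n)),  b = b,  n = n.
Bind T := mk(4, mk(Y1, n)); no other remaining equation mentions T.
Delete trivial equation b = b.
Delete trivial equation n = n.
Decompose mk/2: branch(Y1, a, nil) = branch(mk(n, branch(nil, 4, zero)), a, nil),  mk(nil, 4) = mk(nil, 4).
Decompose branch/3: Y1 = mk(n, branch(nil, 4, zero)),  a = a,  nil = nil.
Bind Y1 := mk(n, branch(nil, 4, zero)); no other remaining equation mentions Y1. Substituting into the earlier binding gives T := mk(4, mk(mk(n, branch(nil, 4, zero)), n)).
Delete trivial equation a = a.
Delete trivial equation nil = nil.
Delete trivial equation mk(nil, 4) = mk(nil, 4).
MGU = { T -> mk(4, mk(mk(n, branch(nil, 4, zero)), n)), Y1 -> mk(n, branch(nil, 4, zero)) }, so T -> mk(4, mk(mk(n, branch(nil, 4, zero)), n)).

mk(4, mk(mk(n, branch(nil, 4, zero)), n))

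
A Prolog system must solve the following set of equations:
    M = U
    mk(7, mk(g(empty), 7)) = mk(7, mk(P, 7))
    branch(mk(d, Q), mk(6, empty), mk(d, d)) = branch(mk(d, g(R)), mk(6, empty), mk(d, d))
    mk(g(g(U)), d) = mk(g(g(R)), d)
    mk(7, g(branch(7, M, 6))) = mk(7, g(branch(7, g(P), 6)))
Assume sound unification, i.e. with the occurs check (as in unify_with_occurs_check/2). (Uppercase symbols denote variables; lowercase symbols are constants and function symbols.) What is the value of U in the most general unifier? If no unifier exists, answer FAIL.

Bind M := U; substituting into the one remaining equation that mentions M gives: mk(7, g(branch(7, U, 6))) = mk(7, g(branch(7, g(P), 6))).
Decompose mk/2: 7 = 7,  mk(g(empty), 7) = mk(P, 7).
Delete trivial equation 7 = 7.
Decompose mk/2: g(empty) = P,  7 = 7.
Bind P := g(empty); substituting into the one remaining equation that mentions P gives: mk(7, g(branch(7, U, 6))) = mk(7, g(branch(7, g(g(empty)), 6))).
Delete trivial equation 7 = 7.
Decompose branch/3: mk(d, Q) = mk(d, g(R)),  mk(6, empty) = mk(6, empty),  mk(d, d) = mk(d, d).
Decompose mk/2: d = d,  Q = g(R).
Delete trivial equation d = d.
Bind Q := g(R); no other remaining equation mentions Q.
Delete trivial equation mk(6, empty) = mk(6, empty).
Delete trivial equation mk(d, d) = mk(d, d).
Decompose mk/2: g(g(U)) = g(g(R)),  d = d.
Decompose g/1: g(U) = g(R).
Decompose g/1: U = R.
Bind U := R; substituting into the one remaining equation that mentions U gives: mk(7, g(branch(7, R, 6))) = mk(7, g(branch(7, g(g(empty)), 6))). Substituting into the earlier binding gives M := R.
Delete trivial equation d = d.
Decompose mk/2: 7 = 7,  g(branch(7, R, 6)) = g(branch(7, g(g(empty)), 6)).
Delete trivial equation 7 = 7.
Decompose g/1: branch(7, R, 6) = branch(7, g(g(empty)), 6).
Decompose branch/3: 7 = 7,  R = g(g(empty)),  6 = 6.
Delete trivial equation 7 = 7.
Bind R := g(g(empty)); no other remaining equation mentions R. Substituting into the earlier bindings gives M := g(g(empty)), Q := g(g(g(empty))), U := g(g(empty)).
Delete trivial equation 6 = 6.
MGU = { M ↦ g(g(empty)), P ↦ g(empty), Q ↦ g(g(g(empty))), U ↦ g(g(empty)), R ↦ g(g(empty)) }, so U ↦ g(g(empty)).

g(g(empty))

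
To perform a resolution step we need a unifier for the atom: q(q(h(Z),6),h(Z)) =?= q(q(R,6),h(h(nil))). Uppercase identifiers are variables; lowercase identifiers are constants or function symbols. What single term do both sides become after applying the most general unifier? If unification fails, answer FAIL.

q(q(h(h(nil)),6),h(h(nil)))

Decompose q/2: q(h(Z),6) =?= q(R,6),  h(Z) =?= h(h(nil)).
Decompose q/2: h(Z) =?= R,  6 =?= 6.
Bind R := h(Z); no other remaining equation mentions R.
Delete trivial equation 6 =?= 6.
Decompose h/1: Z =?= h(nil).
Bind Z := h(nil). Substituting into the earlier binding gives R := h(h(nil)).
Applying the MGU to either side gives q(q(h(h(nil)),6),h(h(nil))).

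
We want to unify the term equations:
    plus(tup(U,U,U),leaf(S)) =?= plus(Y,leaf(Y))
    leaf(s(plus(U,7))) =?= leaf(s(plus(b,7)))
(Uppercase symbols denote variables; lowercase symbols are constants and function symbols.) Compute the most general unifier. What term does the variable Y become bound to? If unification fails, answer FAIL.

Decompose plus/2: tup(U,U,U) =?= Y,  leaf(S) =?= leaf(Y).
Bind Y := tup(U,U,U); substituting into the one remaining equation that mentions Y gives: leaf(S) =?= leaf(tup(U,U,U)).
Decompose leaf/1: S =?= tup(U,U,U).
Bind S := tup(U,U,U); no other remaining equation mentions S.
Decompose leaf/1: s(plus(U,7)) =?= s(plus(b,7)).
Decompose s/1: plus(U,7) =?= plus(b,7).
Decompose plus/2: U =?= b,  7 =?= 7.
Bind U := b; no other remaining equation mentions U. Substituting into the earlier bindings gives Y := tup(b,b,b), S := tup(b,b,b).
Delete trivial equation 7 =?= 7.
MGU = { Y ↦ tup(b,b,b), S ↦ tup(b,b,b), U ↦ b }, so Y ↦ tup(b,b,b).

tup(b,b,b)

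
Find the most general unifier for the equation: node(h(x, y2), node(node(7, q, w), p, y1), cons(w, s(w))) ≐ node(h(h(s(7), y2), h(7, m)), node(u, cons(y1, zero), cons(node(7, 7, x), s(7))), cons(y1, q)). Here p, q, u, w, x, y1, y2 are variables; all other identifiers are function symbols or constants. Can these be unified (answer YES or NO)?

Decompose node/3: h(x, y2) ≐ h(h(s(7), y2), h(7, m)),  node(node(7, q, w), p, y1) ≐ node(u, cons(y1, zero), cons(node(7, 7, x), s(7))),  cons(w, s(w)) ≐ cons(y1, q).
Decompose h/2: x ≐ h(s(7), y2),  y2 ≐ h(7, m).
Bind x := h(s(7), y2); substituting into the one remaining equation that mentions x gives: node(node(7, q, w), p, y1) ≐ node(u, cons(y1, zero), cons(node(7, 7, h(s(7), y2)), s(7))).
Bind y2 := h(7, m); substituting into the one remaining equation that mentions y2 gives: node(node(7, q, w), p, y1) ≐ node(u, cons(y1, zero), cons(node(7, 7, h(s(7), h(7, m))), s(7))). Substituting into the earlier binding gives x := h(s(7), h(7, m)).
Decompose node/3: node(7, q, w) ≐ u,  p ≐ cons(y1, zero),  y1 ≐ cons(node(7, 7, h(s(7), h(7, m))), s(7)).
Bind u := node(7, q, w); no other remaining equation mentions u.
Bind p := cons(y1, zero); no other remaining equation mentions p.
Bind y1 := cons(node(7, 7, h(s(7), h(7, m))), s(7)); substituting into the remaining equation gives: cons(w, s(w)) ≐ cons(cons(node(7, 7, h(s(7), h(7, m))), s(7)), q). Substituting into the earlier binding gives p := cons(cons(node(7, 7, h(s(7), h(7, m))), s(7)), zero).
Decompose cons/2: w ≐ cons(node(7, 7, h(s(7), h(7, m))), s(7)),  s(w) ≐ q.
Bind w := cons(node(7, 7, h(s(7), h(7, m))), s(7)); substituting into the remaining equation gives: s(cons(node(7, 7, h(s(7), h(7, m))), s(7))) ≐ q. Substituting into the earlier binding gives u := node(7, q, cons(node(7, 7, h(s(7), h(7, m))), s(7))).
Bind q := s(cons(node(7, 7, h(s(7), h(7, m))), s(7))). Substituting into the earlier binding gives u := node(7, s(cons(node(7, 7, h(s(7), h(7, m))), s(7))), cons(node(7, 7, h(s(7), h(7, m))), s(7))).
No equations remain and no clash or occurs-check failure arose, so a unifier exists.

YES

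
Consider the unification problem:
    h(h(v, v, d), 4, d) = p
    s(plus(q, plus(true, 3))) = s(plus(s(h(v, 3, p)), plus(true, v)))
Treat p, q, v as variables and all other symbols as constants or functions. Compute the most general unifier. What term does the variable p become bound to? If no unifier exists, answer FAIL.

Bind p := h(h(v, v, d), 4, d); substituting into the remaining equation gives: s(plus(q, plus(true, 3))) = s(plus(s(h(v, 3, h(h(v, v, d), 4, d))), plus(true, v))).
Decompose s/1: plus(q, plus(true, 3)) = plus(s(h(v, 3, h(h(v, v, d), 4, d))), plus(true, v)).
Decompose plus/2: q = s(h(v, 3, h(h(v, v, d), 4, d))),  plus(true, 3) = plus(true, v).
Bind q := s(h(v, 3, h(h(v, v, d), 4, d))); no other remaining equation mentions q.
Decompose plus/2: true = true,  3 = v.
Delete trivial equation true = true.
Bind v := 3. Substituting into the earlier bindings gives p := h(h(3, 3, d), 4, d), q := s(h(3, 3, h(h(3, 3, d), 4, d))).
MGU = { p := h(h(3, 3, d), 4, d), q := s(h(3, 3, h(h(3, 3, d), 4, d))), v := 3 }, so p := h(h(3, 3, d), 4, d).

h(h(3, 3, d), 4, d)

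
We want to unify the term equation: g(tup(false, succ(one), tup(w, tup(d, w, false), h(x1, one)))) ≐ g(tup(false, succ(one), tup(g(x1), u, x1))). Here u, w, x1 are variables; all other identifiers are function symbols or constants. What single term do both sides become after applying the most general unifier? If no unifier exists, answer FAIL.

FAIL

Decompose g/1: tup(false, succ(one), tup(w, tup(d, w, false), h(x1, one))) ≐ tup(false, succ(one), tup(g(x1), u, x1)).
Decompose tup/3: false ≐ false,  succ(one) ≐ succ(one),  tup(w, tup(d, w, false), h(x1, one)) ≐ tup(g(x1), u, x1).
Delete trivial equation false ≐ false.
Delete trivial equation succ(one) ≐ succ(one).
Decompose tup/3: w ≐ g(x1),  tup(d, w, false) ≐ u,  h(x1, one) ≐ x1.
Bind w := g(x1); substituting into the one remaining equation that mentions w gives: tup(d, g(x1), false) ≐ u.
Bind u := tup(d, g(x1), false); no other remaining equation mentions u.
Occurs check fails: x1 occurs in h(x1, one); the equation x1 ≐ h(x1, one) has no finite solution.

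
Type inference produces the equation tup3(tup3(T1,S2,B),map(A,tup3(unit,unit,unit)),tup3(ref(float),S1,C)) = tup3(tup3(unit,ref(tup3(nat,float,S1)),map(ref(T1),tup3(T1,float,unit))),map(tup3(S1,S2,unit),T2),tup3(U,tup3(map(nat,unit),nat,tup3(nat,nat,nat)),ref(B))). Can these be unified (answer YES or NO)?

YES

Decompose tup3/3: tup3(T1,S2,B) = tup3(unit,ref(tup3(nat,float,S1)),map(ref(T1),tup3(T1,float,unit))),  map(A,tup3(unit,unit,unit)) = map(tup3(S1,S2,unit),T2),  tup3(ref(float),S1,C) = tup3(U,tup3(map(nat,unit),nat,tup3(nat,nat,nat)),ref(B)).
Decompose tup3/3: T1 = unit,  S2 = ref(tup3(nat,float,S1)),  B = map(ref(T1),tup3(T1,float,unit)).
Bind T1 := unit; substituting into the one remaining equation that mentions T1 gives: B = map(ref(unit),tup3(unit,float,unit)).
Bind S2 := ref(tup3(nat,float,S1)); substituting into the one remaining equation that mentions S2 gives: map(A,tup3(unit,unit,unit)) = map(tup3(S1,ref(tup3(nat,float,S1)),unit),T2).
Bind B := map(ref(unit),tup3(unit,float,unit)); substituting into the one remaining equation that mentions B gives: tup3(ref(float),S1,C) = tup3(U,tup3(map(nat,unit),nat,tup3(nat,nat,nat)),ref(map(ref(unit),tup3(unit,float,unit)))).
Decompose map/2: A = tup3(S1,ref(tup3(nat,float,S1)),unit),  tup3(unit,unit,unit) = T2.
Bind A := tup3(S1,ref(tup3(nat,float,S1)),unit); no other remaining equation mentions A.
Bind T2 := tup3(unit,unit,unit); no other remaining equation mentions T2.
Decompose tup3/3: ref(float) = U,  S1 = tup3(map(nat,unit),nat,tup3(nat,nat,nat)),  C = ref(map(ref(unit),tup3(unit,float,unit))).
Bind U := ref(float); no other remaining equation mentions U.
Bind S1 := tup3(map(nat,unit),nat,tup3(nat,nat,nat)); no other remaining equation mentions S1. Substituting into the earlier bindings gives S2 := ref(tup3(nat,float,tup3(map(nat,unit),nat,tup3(nat,nat,nat)))), A := tup3(tup3(map(nat,unit),nat,tup3(nat,nat,nat)),ref(tup3(nat,float,tup3(map(nat,unit),nat,tup3(nat,nat,nat)))),unit).
Bind C := ref(map(ref(unit),tup3(unit,float,unit))).
No equations remain and no clash or occurs-check failure arose, so a unifier exists.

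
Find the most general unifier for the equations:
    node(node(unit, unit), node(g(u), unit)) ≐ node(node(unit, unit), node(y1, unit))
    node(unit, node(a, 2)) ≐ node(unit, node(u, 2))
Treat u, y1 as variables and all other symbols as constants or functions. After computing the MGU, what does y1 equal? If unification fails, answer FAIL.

g(a)

Decompose node/2: node(unit, unit) ≐ node(unit, unit),  node(g(u), unit) ≐ node(y1, unit).
Delete trivial equation node(unit, unit) ≐ node(unit, unit).
Decompose node/2: g(u) ≐ y1,  unit ≐ unit.
Bind y1 := g(u); no other remaining equation mentions y1.
Delete trivial equation unit ≐ unit.
Decompose node/2: unit ≐ unit,  node(a, 2) ≐ node(u, 2).
Delete trivial equation unit ≐ unit.
Decompose node/2: a ≐ u,  2 ≐ 2.
Bind u := a; no other remaining equation mentions u. Substituting into the earlier binding gives y1 := g(a).
Delete trivial equation 2 ≐ 2.
MGU = { y1 -> g(a), u -> a }, so y1 -> g(a).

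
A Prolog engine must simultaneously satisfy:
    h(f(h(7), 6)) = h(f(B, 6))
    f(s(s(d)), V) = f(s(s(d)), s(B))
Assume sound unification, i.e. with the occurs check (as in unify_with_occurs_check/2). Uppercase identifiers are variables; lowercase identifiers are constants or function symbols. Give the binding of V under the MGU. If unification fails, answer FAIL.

s(h(7))

Decompose h/1: f(h(7), 6) = f(B, 6).
Decompose f/2: h(7) = B,  6 = 6.
Bind B := h(7); substituting into the one remaining equation that mentions B gives: f(s(s(d)), V) = f(s(s(d)), s(h(7))).
Delete trivial equation 6 = 6.
Decompose f/2: s(s(d)) = s(s(d)),  V = s(h(7)).
Delete trivial equation s(s(d)) = s(s(d)).
Bind V := s(h(7)).
MGU = { B = h(7), V = s(h(7)) }, so V = s(h(7)).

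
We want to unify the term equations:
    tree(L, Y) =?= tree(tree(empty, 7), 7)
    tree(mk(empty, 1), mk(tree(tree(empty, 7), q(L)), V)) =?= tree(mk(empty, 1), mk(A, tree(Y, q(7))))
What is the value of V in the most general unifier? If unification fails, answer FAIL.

tree(7, q(7))

Decompose tree/2: L =?= tree(empty, 7),  Y =?= 7.
Bind L := tree(empty, 7); substituting into the one remaining equation that mentions L gives: tree(mk(empty, 1), mk(tree(tree(empty, 7), q(tree(empty, 7))), V)) =?= tree(mk(empty, 1), mk(A, tree(Y, q(7)))).
Bind Y := 7; substituting into the remaining equation gives: tree(mk(empty, 1), mk(tree(tree(empty, 7), q(tree(empty, 7))), V)) =?= tree(mk(empty, 1), mk(A, tree(7, q(7)))).
Decompose tree/2: mk(empty, 1) =?= mk(empty, 1),  mk(tree(tree(empty, 7), q(tree(empty, 7))), V) =?= mk(A, tree(7, q(7))).
Delete trivial equation mk(empty, 1) =?= mk(empty, 1).
Decompose mk/2: tree(tree(empty, 7), q(tree(empty, 7))) =?= A,  V =?= tree(7, q(7)).
Bind A := tree(tree(empty, 7), q(tree(empty, 7))); no other remaining equation mentions A.
Bind V := tree(7, q(7)).
MGU = { L ↦ tree(empty, 7), Y ↦ 7, A ↦ tree(tree(empty, 7), q(tree(empty, 7))), V ↦ tree(7, q(7)) }, so V ↦ tree(7, q(7)).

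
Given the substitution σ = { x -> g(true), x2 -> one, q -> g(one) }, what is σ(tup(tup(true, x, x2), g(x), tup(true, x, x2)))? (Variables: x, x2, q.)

Replace each occurrence of x with g(true).
Replace each occurrence of x2 with one.
Result: tup(tup(true, g(true), one), g(g(true)), tup(true, g(true), one)).

tup(tup(true, g(true), one), g(g(true)), tup(true, g(true), one))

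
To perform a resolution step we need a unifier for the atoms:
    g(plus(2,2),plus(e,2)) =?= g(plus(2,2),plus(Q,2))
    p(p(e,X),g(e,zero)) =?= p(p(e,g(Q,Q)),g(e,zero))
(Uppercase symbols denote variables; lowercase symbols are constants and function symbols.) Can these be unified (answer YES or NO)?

Decompose g/2: plus(2,2) =?= plus(2,2),  plus(e,2) =?= plus(Q,2).
Delete trivial equation plus(2,2) =?= plus(2,2).
Decompose plus/2: e =?= Q,  2 =?= 2.
Bind Q := e; substituting into the one remaining equation that mentions Q gives: p(p(e,X),g(e,zero)) =?= p(p(e,g(e,e)),g(e,zero)).
Delete trivial equation 2 =?= 2.
Decompose p/2: p(e,X) =?= p(e,g(e,e)),  g(e,zero) =?= g(e,zero).
Decompose p/2: e =?= e,  X =?= g(e,e).
Delete trivial equation e =?= e.
Bind X := g(e,e); no other remaining equation mentions X.
Delete trivial equation g(e,zero) =?= g(e,zero).
No equations remain and no clash or occurs-check failure arose, so a unifier exists.

YES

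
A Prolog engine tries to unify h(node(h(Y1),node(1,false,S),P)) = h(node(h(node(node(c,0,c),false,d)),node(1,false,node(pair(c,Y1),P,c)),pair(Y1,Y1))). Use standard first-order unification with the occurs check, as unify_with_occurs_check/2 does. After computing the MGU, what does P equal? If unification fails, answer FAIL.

pair(node(node(c,0,c),false,d),node(node(c,0,c),false,d))

Decompose h/1: node(h(Y1),node(1,false,S),P) = node(h(node(node(c,0,c),false,d)),node(1,false,node(pair(c,Y1),P,c)),pair(Y1,Y1)).
Decompose node/3: h(Y1) = h(node(node(c,0,c),false,d)),  node(1,false,S) = node(1,false,node(pair(c,Y1),P,c)),  P = pair(Y1,Y1).
Decompose h/1: Y1 = node(node(c,0,c),false,d).
Bind Y1 := node(node(c,0,c),false,d); substituting into the remaining equations gives: node(1,false,S) = node(1,false,node(pair(c,node(node(c,0,c),false,d)),P,c)),  P = pair(node(node(c,0,c),false,d),node(node(c,0,c),false,d)).
Decompose node/3: 1 = 1,  false = false,  S = node(pair(c,node(node(c,0,c),false,d)),P,c).
Delete trivial equation 1 = 1.
Delete trivial equation false = false.
Bind S := node(pair(c,node(node(c,0,c),false,d)),P,c); no other remaining equation mentions S.
Bind P := pair(node(node(c,0,c),false,d),node(node(c,0,c),false,d)). Substituting into the earlier binding gives S := node(pair(c,node(node(c,0,c),false,d)),pair(node(node(c,0,c),false,d),node(node(c,0,c),false,d)),c).
MGU = { Y1 ↦ node(node(c,0,c),false,d), S ↦ node(pair(c,node(node(c,0,c),false,d)),pair(node(node(c,0,c),false,d),node(node(c,0,c),false,d)),c), P ↦ pair(node(node(c,0,c),false,d),node(node(c,0,c),false,d)) }, so P ↦ pair(node(node(c,0,c),false,d),node(node(c,0,c),false,d)).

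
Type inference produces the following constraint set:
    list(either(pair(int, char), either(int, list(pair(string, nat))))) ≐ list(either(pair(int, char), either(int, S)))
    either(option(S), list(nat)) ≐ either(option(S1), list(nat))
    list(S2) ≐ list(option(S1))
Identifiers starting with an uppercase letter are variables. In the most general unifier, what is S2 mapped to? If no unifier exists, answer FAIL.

Decompose list/1: either(pair(int, char), either(int, list(pair(string, nat)))) ≐ either(pair(int, char), either(int, S)).
Decompose either/2: pair(int, char) ≐ pair(int, char),  either(int, list(pair(string, nat))) ≐ either(int, S).
Delete trivial equation pair(int, char) ≐ pair(int, char).
Decompose either/2: int ≐ int,  list(pair(string, nat)) ≐ S.
Delete trivial equation int ≐ int.
Bind S := list(pair(string, nat)); substituting into the one remaining equation that mentions S gives: either(option(list(pair(string, nat))), list(nat)) ≐ either(option(S1), list(nat)).
Decompose either/2: option(list(pair(string, nat))) ≐ option(S1),  list(nat) ≐ list(nat).
Decompose option/1: list(pair(string, nat)) ≐ S1.
Bind S1 := list(pair(string, nat)); substituting into the one remaining equation that mentions S1 gives: list(S2) ≐ list(option(list(pair(string, nat)))).
Delete trivial equation list(nat) ≐ list(nat).
Decompose list/1: S2 ≐ option(list(pair(string, nat))).
Bind S2 := option(list(pair(string, nat))).
MGU = { S := list(pair(string, nat)), S1 := list(pair(string, nat)), S2 := option(list(pair(string, nat))) }, so S2 := option(list(pair(string, nat))).

option(list(pair(string, nat)))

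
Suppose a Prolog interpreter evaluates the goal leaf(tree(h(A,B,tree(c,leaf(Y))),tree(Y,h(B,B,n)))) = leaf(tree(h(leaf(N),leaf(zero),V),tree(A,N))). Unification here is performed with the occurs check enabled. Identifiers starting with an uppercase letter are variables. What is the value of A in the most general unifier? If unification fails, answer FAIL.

leaf(h(leaf(zero),leaf(zero),n))

Decompose leaf/1: tree(h(A,B,tree(c,leaf(Y))),tree(Y,h(B,B,n))) = tree(h(leaf(N),leaf(zero),V),tree(A,N)).
Decompose tree/2: h(A,B,tree(c,leaf(Y))) = h(leaf(N),leaf(zero),V),  tree(Y,h(B,B,n)) = tree(A,N).
Decompose h/3: A = leaf(N),  B = leaf(zero),  tree(c,leaf(Y)) = V.
Bind A := leaf(N); substituting into the one remaining equation that mentions A gives: tree(Y,h(B,B,n)) = tree(leaf(N),N).
Bind B := leaf(zero); substituting into the one remaining equation that mentions B gives: tree(Y,h(leaf(zero),leaf(zero),n)) = tree(leaf(N),N).
Bind V := tree(c,leaf(Y)); no other remaining equation mentions V.
Decompose tree/2: Y = leaf(N),  h(leaf(zero),leaf(zero),n) = N.
Bind Y := leaf(N); no other remaining equation mentions Y. Substituting into the earlier binding gives V := tree(c,leaf(leaf(N))).
Bind N := h(leaf(zero),leaf(zero),n). Substituting into the earlier bindings gives A := leaf(h(leaf(zero),leaf(zero),n)), V := tree(c,leaf(leaf(h(leaf(zero),leaf(zero),n)))), Y := leaf(h(leaf(zero),leaf(zero),n)).
MGU = { A -> leaf(h(leaf(zero),leaf(zero),n)), B -> leaf(zero), V -> tree(c,leaf(leaf(h(leaf(zero),leaf(zero),n)))), Y -> leaf(h(leaf(zero),leaf(zero),n)), N -> h(leaf(zero),leaf(zero),n) }, so A -> leaf(h(leaf(zero),leaf(zero),n)).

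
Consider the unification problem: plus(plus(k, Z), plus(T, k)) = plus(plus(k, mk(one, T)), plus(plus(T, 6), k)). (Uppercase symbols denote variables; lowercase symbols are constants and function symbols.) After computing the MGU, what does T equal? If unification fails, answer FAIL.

FAIL

Decompose plus/2: plus(k, Z) = plus(k, mk(one, T)),  plus(T, k) = plus(plus(T, 6), k).
Decompose plus/2: k = k,  Z = mk(one, T).
Delete trivial equation k = k.
Bind Z := mk(one, T); no other remaining equation mentions Z.
Decompose plus/2: T = plus(T, 6),  k = k.
Occurs check fails: T occurs in plus(T, 6); the equation T = plus(T, 6) has no finite solution.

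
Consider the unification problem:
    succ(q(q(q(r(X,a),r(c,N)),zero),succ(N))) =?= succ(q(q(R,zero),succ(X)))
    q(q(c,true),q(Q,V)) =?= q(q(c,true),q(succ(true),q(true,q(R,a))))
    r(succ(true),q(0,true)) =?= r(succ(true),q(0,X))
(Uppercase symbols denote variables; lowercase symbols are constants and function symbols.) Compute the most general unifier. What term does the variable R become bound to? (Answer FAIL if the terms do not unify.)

Decompose succ/1: q(q(q(r(X,a),r(c,N)),zero),succ(N)) =?= q(q(R,zero),succ(X)).
Decompose q/2: q(q(r(X,a),r(c,N)),zero) =?= q(R,zero),  succ(N) =?= succ(X).
Decompose q/2: q(r(X,a),r(c,N)) =?= R,  zero =?= zero.
Bind R := q(r(X,a),r(c,N)); substituting into the one remaining equation that mentions R gives: q(q(c,true),q(Q,V)) =?= q(q(c,true),q(succ(true),q(true,q(q(r(X,a),r(c,N)),a)))).
Delete trivial equation zero =?= zero.
Decompose succ/1: N =?= X.
Bind N := X; substituting into the one remaining equation that mentions N gives: q(q(c,true),q(Q,V)) =?= q(q(c,true),q(succ(true),q(true,q(q(r(X,a),r(c,X)),a)))). Substituting into the earlier binding gives R := q(r(X,a),r(c,X)).
Decompose q/2: q(c,true) =?= q(c,true),  q(Q,V) =?= q(succ(true),q(true,q(q(r(X,a),r(c,X)),a))).
Delete trivial equation q(c,true) =?= q(c,true).
Decompose q/2: Q =?= succ(true),  V =?= q(true,q(q(r(X,a),r(c,X)),a)).
Bind Q := succ(true); no other remaining equation mentions Q.
Bind V := q(true,q(q(r(X,a),r(c,X)),a)); no other remaining equation mentions V.
Decompose r/2: succ(true) =?= succ(true),  q(0,true) =?= q(0,X).
Delete trivial equation succ(true) =?= succ(true).
Decompose q/2: 0 =?= 0,  true =?= X.
Delete trivial equation 0 =?= 0.
Bind X := true. Substituting into the earlier bindings gives R := q(r(true,a),r(c,true)), N := true, V := q(true,q(q(r(true,a),r(c,true)),a)).
MGU = { R ↦ q(r(true,a),r(c,true)), N ↦ true, Q ↦ succ(true), V ↦ q(true,q(q(r(true,a),r(c,true)),a)), X ↦ true }, so R ↦ q(r(true,a),r(c,true)).

q(r(true,a),r(c,true))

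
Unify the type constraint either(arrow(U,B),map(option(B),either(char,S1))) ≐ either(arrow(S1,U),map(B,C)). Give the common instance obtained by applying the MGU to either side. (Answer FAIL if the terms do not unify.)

FAIL

Decompose either/2: arrow(U,B) ≐ arrow(S1,U),  map(option(B),either(char,S1)) ≐ map(B,C).
Decompose arrow/2: U ≐ S1,  B ≐ U.
Bind U := S1; substituting into the one remaining equation that mentions U gives: B ≐ S1.
Bind B := S1; substituting into the remaining equation gives: map(option(S1),either(char,S1)) ≐ map(S1,C).
Decompose map/2: option(S1) ≐ S1,  either(char,S1) ≐ C.
Occurs check fails: S1 occurs in option(S1); the equation S1 ≐ option(S1) has no finite solution.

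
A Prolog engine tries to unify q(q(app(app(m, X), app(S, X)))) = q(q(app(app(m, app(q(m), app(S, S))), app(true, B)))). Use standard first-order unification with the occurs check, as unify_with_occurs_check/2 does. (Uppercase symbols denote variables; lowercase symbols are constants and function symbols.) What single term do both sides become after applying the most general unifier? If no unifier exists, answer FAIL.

Decompose q/1: q(app(app(m, X), app(S, X))) = q(app(app(m, app(q(m), app(S, S))), app(true, B))).
Decompose q/1: app(app(m, X), app(S, X)) = app(app(m, app(q(m), app(S, S))), app(true, B)).
Decompose app/2: app(m, X) = app(m, app(q(m), app(S, S))),  app(S, X) = app(true, B).
Decompose app/2: m = m,  X = app(q(m), app(S, S)).
Delete trivial equation m = m.
Bind X := app(q(m), app(S, S)); substituting into the remaining equation gives: app(S, app(q(m), app(S, S))) = app(true, B).
Decompose app/2: S = true,  app(q(m), app(S, S)) = B.
Bind S := true; substituting into the remaining equation gives: app(q(m), app(true, true)) = B. Substituting into the earlier binding gives X := app(q(m), app(true, true)).
Bind B := app(q(m), app(true, true)).
Applying the MGU to either side gives q(q(app(app(m, app(q(m), app(true, true))), app(true, app(q(m), app(true, true)))))).

q(q(app(app(m, app(q(m), app(true, true))), app(true, app(q(m), app(true, true))))))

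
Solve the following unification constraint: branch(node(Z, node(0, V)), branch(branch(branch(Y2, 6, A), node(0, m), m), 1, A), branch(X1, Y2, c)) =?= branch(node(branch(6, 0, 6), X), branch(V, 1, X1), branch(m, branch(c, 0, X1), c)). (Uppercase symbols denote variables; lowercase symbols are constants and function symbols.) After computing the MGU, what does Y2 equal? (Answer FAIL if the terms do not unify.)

branch(c, 0, m)

Decompose branch/3: node(Z, node(0, V)) =?= node(branch(6, 0, 6), X),  branch(branch(branch(Y2, 6, A), node(0, m), m), 1, A) =?= branch(V, 1, X1),  branch(X1, Y2, c) =?= branch(m, branch(c, 0, X1), c).
Decompose node/2: Z =?= branch(6, 0, 6),  node(0, V) =?= X.
Bind Z := branch(6, 0, 6); no other remaining equation mentions Z.
Bind X := node(0, V); no other remaining equation mentions X.
Decompose branch/3: branch(branch(Y2, 6, A), node(0, m), m) =?= V,  1 =?= 1,  A =?= X1.
Bind V := branch(branch(Y2, 6, A), node(0, m), m); no other remaining equation mentions V. Substituting into the earlier binding gives X := node(0, branch(branch(Y2, 6, A), node(0, m), m)).
Delete trivial equation 1 =?= 1.
Bind A := X1; no other remaining equation mentions A. Substituting into the earlier bindings gives X := node(0, branch(branch(Y2, 6, X1), node(0, m), m)), V := branch(branch(Y2, 6, X1), node(0, m), m).
Decompose branch/3: X1 =?= m,  Y2 =?= branch(c, 0, X1),  c =?= c.
Bind X1 := m; substituting into the one remaining equation that mentions X1 gives: Y2 =?= branch(c, 0, m). Substituting into the earlier bindings gives X := node(0, branch(branch(Y2, 6, m), node(0, m), m)), V := branch(branch(Y2, 6, m), node(0, m), m), A := m.
Bind Y2 := branch(c, 0, m); no other remaining equation mentions Y2. Substituting into the earlier bindings gives X := node(0, branch(branch(branch(c, 0, m), 6, m), node(0, m), m)), V := branch(branch(branch(c, 0, m), 6, m), node(0, m), m).
Delete trivial equation c =?= c.
MGU = { Z ↦ branch(6, 0, 6), X ↦ node(0, branch(branch(branch(c, 0, m), 6, m), node(0, m), m)), V ↦ branch(branch(branch(c, 0, m), 6, m), node(0, m), m), A ↦ m, X1 ↦ m, Y2 ↦ branch(c, 0, m) }, so Y2 ↦ branch(c, 0, m).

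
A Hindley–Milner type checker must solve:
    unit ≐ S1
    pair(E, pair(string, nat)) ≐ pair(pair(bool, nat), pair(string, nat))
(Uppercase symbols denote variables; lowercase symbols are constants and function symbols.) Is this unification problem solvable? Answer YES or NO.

YES

Bind S1 := unit; no other remaining equation mentions S1.
Decompose pair/2: E ≐ pair(bool, nat),  pair(string, nat) ≐ pair(string, nat).
Bind E := pair(bool, nat); no other remaining equation mentions E.
Delete trivial equation pair(string, nat) ≐ pair(string, nat).
No equations remain and no clash or occurs-check failure arose, so a unifier exists.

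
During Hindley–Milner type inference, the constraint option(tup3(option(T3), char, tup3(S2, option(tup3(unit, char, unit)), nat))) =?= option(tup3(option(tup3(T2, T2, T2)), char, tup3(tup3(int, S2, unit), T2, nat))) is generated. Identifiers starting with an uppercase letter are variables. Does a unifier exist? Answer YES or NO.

NO

Decompose option/1: tup3(option(T3), char, tup3(S2, option(tup3(unit, char, unit)), nat)) =?= tup3(option(tup3(T2, T2, T2)), char, tup3(tup3(int, S2, unit), T2, nat)).
Decompose tup3/3: option(T3) =?= option(tup3(T2, T2, T2)),  char =?= char,  tup3(S2, option(tup3(unit, char, unit)), nat) =?= tup3(tup3(int, S2, unit), T2, nat).
Decompose option/1: T3 =?= tup3(T2, T2, T2).
Bind T3 := tup3(T2, T2, T2); no other remaining equation mentions T3.
Delete trivial equation char =?= char.
Decompose tup3/3: S2 =?= tup3(int, S2, unit),  option(tup3(unit, char, unit)) =?= T2,  nat =?= nat.
Occurs check fails: S2 occurs in tup3(int, S2, unit); the equation S2 =?= tup3(int, S2, unit) has no finite solution.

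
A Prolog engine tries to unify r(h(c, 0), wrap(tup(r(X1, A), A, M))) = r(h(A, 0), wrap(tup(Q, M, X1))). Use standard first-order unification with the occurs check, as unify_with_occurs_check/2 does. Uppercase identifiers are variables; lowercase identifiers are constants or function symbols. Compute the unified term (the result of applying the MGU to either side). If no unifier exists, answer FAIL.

Decompose r/2: h(c, 0) = h(A, 0),  wrap(tup(r(X1, A), A, M)) = wrap(tup(Q, M, X1)).
Decompose h/2: c = A,  0 = 0.
Bind A := c; substituting into the one remaining equation that mentions A gives: wrap(tup(r(X1, c), c, M)) = wrap(tup(Q, M, X1)).
Delete trivial equation 0 = 0.
Decompose wrap/1: tup(r(X1, c), c, M) = tup(Q, M, X1).
Decompose tup/3: r(X1, c) = Q,  c = M,  M = X1.
Bind Q := r(X1, c); no other remaining equation mentions Q.
Bind M := c; substituting into the remaining equation gives: c = X1.
Bind X1 := c. Substituting into the earlier binding gives Q := r(c, c).
Applying the MGU to either side gives r(h(c, 0), wrap(tup(r(c, c), c, c))).

r(h(c, 0), wrap(tup(r(c, c), c, c)))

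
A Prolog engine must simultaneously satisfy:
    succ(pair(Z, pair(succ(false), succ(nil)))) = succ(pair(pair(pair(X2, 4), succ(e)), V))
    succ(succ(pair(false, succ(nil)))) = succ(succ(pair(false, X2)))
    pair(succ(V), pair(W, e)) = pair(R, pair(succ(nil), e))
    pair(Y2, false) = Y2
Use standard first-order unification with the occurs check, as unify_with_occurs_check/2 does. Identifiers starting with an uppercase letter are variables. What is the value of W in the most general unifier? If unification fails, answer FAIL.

FAIL

Decompose succ/1: pair(Z, pair(succ(false), succ(nil))) = pair(pair(pair(X2, 4), succ(e)), V).
Decompose pair/2: Z = pair(pair(X2, 4), succ(e)),  pair(succ(false), succ(nil)) = V.
Bind Z := pair(pair(X2, 4), succ(e)); no other remaining equation mentions Z.
Bind V := pair(succ(false), succ(nil)); substituting into the one remaining equation that mentions V gives: pair(succ(pair(succ(false), succ(nil))), pair(W, e)) = pair(R, pair(succ(nil), e)).
Decompose succ/1: succ(pair(false, succ(nil))) = succ(pair(false, X2)).
Decompose succ/1: pair(false, succ(nil)) = pair(false, X2).
Decompose pair/2: false = false,  succ(nil) = X2.
Delete trivial equation false = false.
Bind X2 := succ(nil); no other remaining equation mentions X2. Substituting into the earlier binding gives Z := pair(pair(succ(nil), 4), succ(e)).
Decompose pair/2: succ(pair(succ(false), succ(nil))) = R,  pair(W, e) = pair(succ(nil), e).
Bind R := succ(pair(succ(false), succ(nil))); no other remaining equation mentions R.
Decompose pair/2: W = succ(nil),  e = e.
Bind W := succ(nil); no other remaining equation mentions W.
Delete trivial equation e = e.
Occurs check fails: Y2 occurs in pair(Y2, false); the equation Y2 = pair(Y2, false) has no finite solution.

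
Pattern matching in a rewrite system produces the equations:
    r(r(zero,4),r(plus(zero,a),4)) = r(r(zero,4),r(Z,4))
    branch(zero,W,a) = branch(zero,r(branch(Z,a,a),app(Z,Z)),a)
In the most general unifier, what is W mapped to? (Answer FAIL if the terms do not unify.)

Decompose r/2: r(zero,4) = r(zero,4),  r(plus(zero,a),4) = r(Z,4).
Delete trivial equation r(zero,4) = r(zero,4).
Decompose r/2: plus(zero,a) = Z,  4 = 4.
Bind Z := plus(zero,a); substituting into the one remaining equation that mentions Z gives: branch(zero,W,a) = branch(zero,r(branch(plus(zero,a),a,a),app(plus(zero,a),plus(zero,a))),a).
Delete trivial equation 4 = 4.
Decompose branch/3: zero = zero,  W = r(branch(plus(zero,a),a,a),app(plus(zero,a),plus(zero,a))),  a = a.
Delete trivial equation zero = zero.
Bind W := r(branch(plus(zero,a),a,a),app(plus(zero,a),plus(zero,a))); no other remaining equation mentions W.
Delete trivial equation a = a.
MGU = { Z -> plus(zero,a), W -> r(branch(plus(zero,a),a,a),app(plus(zero,a),plus(zero,a))) }, so W -> r(branch(plus(zero,a),a,a),app(plus(zero,a),plus(zero,a))).

r(branch(plus(zero,a),a,a),app(plus(zero,a),plus(zero,a)))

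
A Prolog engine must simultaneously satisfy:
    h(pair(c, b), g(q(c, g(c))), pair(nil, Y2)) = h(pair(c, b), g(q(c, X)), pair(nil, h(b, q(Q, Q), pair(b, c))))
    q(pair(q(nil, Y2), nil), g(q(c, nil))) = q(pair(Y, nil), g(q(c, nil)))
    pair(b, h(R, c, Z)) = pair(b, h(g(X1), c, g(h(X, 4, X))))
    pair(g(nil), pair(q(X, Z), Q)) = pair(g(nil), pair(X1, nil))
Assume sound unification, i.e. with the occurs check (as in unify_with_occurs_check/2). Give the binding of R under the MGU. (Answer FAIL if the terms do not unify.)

g(q(g(c), g(h(g(c), 4, g(c)))))

Decompose h/3: pair(c, b) = pair(c, b),  g(q(c, g(c))) = g(q(c, X)),  pair(nil, Y2) = pair(nil, h(b, q(Q, Q), pair(b, c))).
Delete trivial equation pair(c, b) = pair(c, b).
Decompose g/1: q(c, g(c)) = q(c, X).
Decompose q/2: c = c,  g(c) = X.
Delete trivial equation c = c.
Bind X := g(c); substituting into the 2 remaining equations that mention X gives: pair(b, h(R, c, Z)) = pair(b, h(g(X1), c, g(h(g(c), 4, g(c))))),  pair(g(nil), pair(q(g(c), Z), Q)) = pair(g(nil), pair(X1, nil)).
Decompose pair/2: nil = nil,  Y2 = h(b, q(Q, Q), pair(b, c)).
Delete trivial equation nil = nil.
Bind Y2 := h(b, q(Q, Q), pair(b, c)); substituting into the one remaining equation that mentions Y2 gives: q(pair(q(nil, h(b, q(Q, Q), pair(b, c))), nil), g(q(c, nil))) = q(pair(Y, nil), g(q(c, nil))).
Decompose q/2: pair(q(nil, h(b, q(Q, Q), pair(b, c))), nil) = pair(Y, nil),  g(q(c, nil)) = g(q(c, nil)).
Decompose pair/2: q(nil, h(b, q(Q, Q), pair(b, c))) = Y,  nil = nil.
Bind Y := q(nil, h(b, q(Q, Q), pair(b, c))); no other remaining equation mentions Y.
Delete trivial equation nil = nil.
Delete trivial equation g(q(c, nil)) = g(q(c, nil)).
Decompose pair/2: b = b,  h(R, c, Z) = h(g(X1), c, g(h(g(c), 4, g(c)))).
Delete trivial equation b = b.
Decompose h/3: R = g(X1),  c = c,  Z = g(h(g(c), 4, g(c))).
Bind R := g(X1); no other remaining equation mentions R.
Delete trivial equation c = c.
Bind Z := g(h(g(c), 4, g(c))); substituting into the remaining equation gives: pair(g(nil), pair(q(g(c), g(h(g(c), 4, g(c)))), Q)) = pair(g(nil), pair(X1, nil)).
Decompose pair/2: g(nil) = g(nil),  pair(q(g(c), g(h(g(c), 4, g(c)))), Q) = pair(X1, nil).
Delete trivial equation g(nil) = g(nil).
Decompose pair/2: q(g(c), g(h(g(c), 4, g(c)))) = X1,  Q = nil.
Bind X1 := q(g(c), g(h(g(c), 4, g(c)))); no other remaining equation mentions X1. Substituting into the earlier binding gives R := g(q(g(c), g(h(g(c), 4, g(c))))).
Bind Q := nil. Substituting into the earlier bindings gives Y2 := h(b, q(nil, nil), pair(b, c)), Y := q(nil, h(b, q(nil, nil), pair(b, c))).
MGU = { X ↦ g(c), Y2 ↦ h(b, q(nil, nil), pair(b, c)), Y ↦ q(nil, h(b, q(nil, nil), pair(b, c))), R ↦ g(q(g(c), g(h(g(c), 4, g(c))))), Z ↦ g(h(g(c), 4, g(c))), X1 ↦ q(g(c), g(h(g(c), 4, g(c)))), Q ↦ nil }, so R ↦ g(q(g(c), g(h(g(c), 4, g(c))))).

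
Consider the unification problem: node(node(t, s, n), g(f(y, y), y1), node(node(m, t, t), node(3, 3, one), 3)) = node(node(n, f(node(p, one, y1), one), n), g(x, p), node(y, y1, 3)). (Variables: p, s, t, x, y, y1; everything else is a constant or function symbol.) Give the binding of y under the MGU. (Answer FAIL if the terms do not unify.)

Decompose node/3: node(t, s, n) = node(n, f(node(p, one, y1), one), n),  g(f(y, y), y1) = g(x, p),  node(node(m, t, t), node(3, 3, one), 3) = node(y, y1, 3).
Decompose node/3: t = n,  s = f(node(p, one, y1), one),  n = n.
Bind t := n; substituting into the one remaining equation that mentions t gives: node(node(m, n, n), node(3, 3, one), 3) = node(y, y1, 3).
Bind s := f(node(p, one, y1), one); no other remaining equation mentions s.
Delete trivial equation n = n.
Decompose g/2: f(y, y) = x,  y1 = p.
Bind x := f(y, y); no other remaining equation mentions x.
Bind y1 := p; substituting into the remaining equation gives: node(node(m, n, n), node(3, 3, one), 3) = node(y, p, 3). Substituting into the earlier binding gives s := f(node(p, one, p), one).
Decompose node/3: node(m, n, n) = y,  node(3, 3, one) = p,  3 = 3.
Bind y := node(m, n, n); no other remaining equation mentions y. Substituting into the earlier binding gives x := f(node(m, n, n), node(m, n, n)).
Bind p := node(3, 3, one); no other remaining equation mentions p. Substituting into the earlier bindings gives s := f(node(node(3, 3, one), one, node(3, 3, one)), one), y1 := node(3, 3, one).
Delete trivial equation 3 = 3.
MGU = { t := n, s := f(node(node(3, 3, one), one, node(3, 3, one)), one), x := f(node(m, n, n), node(m, n, n)), y1 := node(3, 3, one), y := node(m, n, n), p := node(3, 3, one) }, so y := node(m, n, n).

node(m, n, n)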